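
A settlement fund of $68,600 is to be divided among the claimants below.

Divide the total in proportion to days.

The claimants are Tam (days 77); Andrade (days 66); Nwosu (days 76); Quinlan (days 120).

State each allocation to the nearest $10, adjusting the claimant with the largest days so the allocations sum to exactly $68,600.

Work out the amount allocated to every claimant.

Days total: 77 + 66 + 76 + 120 = 339.
Pro-rata amounts: Tam 15,581.71; Andrade 13,355.75; Nwosu 15,379.35; Quinlan 24,283.19.
Rounded to nearest $10: Tam $15,580; Andrade $13,360; Nwosu $15,380; Quinlan $24,280. Sum = $68,600.
No rounding difference to absorb.

Tam: $15,580; Andrade: $13,360; Nwosu: $15,380; Quinlan: $24,280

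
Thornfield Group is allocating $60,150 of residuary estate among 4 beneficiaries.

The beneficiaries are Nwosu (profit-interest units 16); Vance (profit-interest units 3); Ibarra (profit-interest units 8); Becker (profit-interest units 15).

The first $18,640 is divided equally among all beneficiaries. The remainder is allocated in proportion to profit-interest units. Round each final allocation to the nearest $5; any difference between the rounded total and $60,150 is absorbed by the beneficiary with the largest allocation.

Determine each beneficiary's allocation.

$18,640 shared equally gives $4,660 per beneficiary.
Remainder $41,510 by profit-interest units (total 42): Nwosu 15,813.33 → $15,815; Vance 2,965.00 → $2,965; Ibarra 7,906.67 → $7,905; Becker 14,825.00 → $14,825.
Totals: Nwosu $4,660 + $15,815 = $20,475; Vance $4,660 + $2,965 = $7,625; Ibarra $4,660 + $7,905 = $12,565; Becker $4,660 + $14,825 = $19,485.

Nwosu: $20,475 | Vance: $7,625 | Ibarra: $12,565 | Becker: $19,485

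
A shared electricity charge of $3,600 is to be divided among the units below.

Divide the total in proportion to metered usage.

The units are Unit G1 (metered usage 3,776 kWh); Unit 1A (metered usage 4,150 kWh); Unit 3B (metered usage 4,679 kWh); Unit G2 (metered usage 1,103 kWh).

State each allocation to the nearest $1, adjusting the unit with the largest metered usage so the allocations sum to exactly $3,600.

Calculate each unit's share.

Unit G1: $992 | Unit 1A: $1,090 | Unit 3B: $1,228 | Unit G2: $290

Sum of metered usage: 13,708.
Proportional shares: Unit G1 3,776/13,708 × $3,600 = 991.65; Unit 1A 4,150/13,708 × $3,600 = 1,089.87; Unit 3B 4,679/13,708 × $3,600 = 1,228.80; Unit G2 1,103/13,708 × $3,600 = 289.67.
Rounded to nearest $1: Unit G1 $992; Unit 1A $1,090; Unit 3B $1,229; Unit G2 $290. Sum = $3,601.
Difference $3,600 − $3,601 = −$1 applied to largest metered usage (Unit 3B): Unit 3B becomes $1,228.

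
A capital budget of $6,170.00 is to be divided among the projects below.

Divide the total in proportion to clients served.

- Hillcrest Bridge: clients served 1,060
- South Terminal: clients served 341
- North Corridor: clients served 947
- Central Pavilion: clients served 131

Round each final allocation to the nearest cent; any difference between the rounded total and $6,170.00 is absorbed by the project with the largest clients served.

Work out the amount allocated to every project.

Hillcrest Bridge: $2,638.24 · South Terminal: $848.72 · North Corridor: $2,356.99 · Central Pavilion: $326.05

Combined clients served = 1,060 + 341 + 947 + 131 = 2,479.
Proportional shares: Hillcrest Bridge 2,638.2412; South Terminal 848.7172; North Corridor 2,356.9948; Central Pavilion 326.0468.
At nearest cent: Hillcrest Bridge $2,638.24; South Terminal $848.72; North Corridor $2,356.99; Central Pavilion $326.05. Sum = $6,170.00.
Rounded total matches; no reconciliation needed.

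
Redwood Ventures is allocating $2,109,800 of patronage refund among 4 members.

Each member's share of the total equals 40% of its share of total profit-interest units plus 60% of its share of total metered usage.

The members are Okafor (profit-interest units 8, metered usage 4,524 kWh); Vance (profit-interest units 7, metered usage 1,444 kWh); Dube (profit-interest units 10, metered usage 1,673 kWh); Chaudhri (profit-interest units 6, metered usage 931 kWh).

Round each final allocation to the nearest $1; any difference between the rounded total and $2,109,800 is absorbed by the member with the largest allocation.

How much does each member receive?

Okafor: $885,873 · Vance: $403,807 · Dube: $519,294 · Chaudhri: $300,826

Profit-interest units total 31; metered usage total 8,572.
Combined weights (40% profit-interest units + 60% metered usage): Okafor 0.4199; Vance 0.1914; Dube 0.2461; Chaudhri 0.1426.
Pro-rata amounts: Okafor 885,872.73; Vance 403,806.95; Dube 519,294.47; Chaudhri 300,825.86.
At nearest $1: Okafor $885,873; Vance $403,807; Dube $519,294; Chaudhri $300,826. Sum = $2,109,800.
Rounded total matches; no reconciliation needed.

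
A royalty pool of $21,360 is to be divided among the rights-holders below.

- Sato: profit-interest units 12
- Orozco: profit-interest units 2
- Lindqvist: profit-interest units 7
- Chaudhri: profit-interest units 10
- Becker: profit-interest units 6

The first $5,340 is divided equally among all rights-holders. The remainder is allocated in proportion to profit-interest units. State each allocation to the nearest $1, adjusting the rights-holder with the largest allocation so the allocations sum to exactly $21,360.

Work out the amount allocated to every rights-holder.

$5,340 shared equally gives $1,068 per rights-holder.
Remainder $16,020 by profit-interest units (total 37): Sato 5,195.68 → $5,196; Orozco 865.95 → $866; Lindqvist 3,030.81 → $3,031; Chaudhri 4,329.73 → $4,330; Becker 2,597.84 → $2,598.
Rounding difference −$1 on remainder applied to Sato.
Totals: Sato $1,068 + $5,195 = $6,263; Orozco $1,068 + $866 = $1,934; Lindqvist $1,068 + $3,031 = $4,099; Chaudhri $1,068 + $4,330 = $5,398; Becker $1,068 + $2,598 = $3,666.

Sato: $6,263 · Orozco: $1,934 · Lindqvist: $4,099 · Chaudhri: $5,398 · Becker: $3,666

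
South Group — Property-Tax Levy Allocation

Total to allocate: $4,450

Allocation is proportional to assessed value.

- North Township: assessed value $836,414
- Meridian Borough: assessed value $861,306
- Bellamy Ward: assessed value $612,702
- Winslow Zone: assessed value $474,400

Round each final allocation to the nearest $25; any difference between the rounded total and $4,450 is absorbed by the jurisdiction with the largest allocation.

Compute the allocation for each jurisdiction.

Total assessed value = 2,784,822.
Raw shares: North Township 836,414/2,784,822 × $4,450 = 1,336.55; Meridian Borough 861,306/2,784,822 × $4,450 = 1,376.32; Bellamy Ward 612,702/2,784,822 × $4,450 = 979.07; Winslow Zone 474,400/2,784,822 × $4,450 = 758.07.
At nearest $25: North Township $1,325; Meridian Borough $1,375; Bellamy Ward $975; Winslow Zone $750. Sum = $4,425.
Difference $4,450 − $4,425 = +$25 applied to largest allocation (Meridian Borough): Meridian Borough becomes $1,400.

North Township: $1,325; Meridian Borough: $1,400; Bellamy Ward: $975; Winslow Zone: $750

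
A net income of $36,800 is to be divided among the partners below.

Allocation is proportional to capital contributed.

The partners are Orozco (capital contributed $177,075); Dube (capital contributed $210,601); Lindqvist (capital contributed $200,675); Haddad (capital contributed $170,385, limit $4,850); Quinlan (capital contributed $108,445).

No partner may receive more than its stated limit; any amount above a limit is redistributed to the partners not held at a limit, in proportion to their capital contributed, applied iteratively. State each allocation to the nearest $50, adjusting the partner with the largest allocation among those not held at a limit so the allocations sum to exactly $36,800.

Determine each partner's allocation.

Combined capital contributed = 867,181.
Pro-rata shares before constraints: Orozco 7,514.42; Dube 8,937.14; Lindqvist 8,515.92; Haddad 7,230.52; Quinlan 4,602.01.
Held at cap: Haddad ($4,850); remaining pool $31,950 reallocated over remaining capital contributed 696,796.
Remaining shares: Orozco 8,119.37 → $8,100; Dube 9,656.63 → $9,650; Lindqvist 9,201.50 → $9,200; Quinlan 4,972.50 → $4,950.
Rounding difference +$50 applied to Dube → $9,700.

Orozco: $8,100 · Dube: $9,700 · Lindqvist: $9,200 · Haddad: $4,850 · Quinlan: $4,950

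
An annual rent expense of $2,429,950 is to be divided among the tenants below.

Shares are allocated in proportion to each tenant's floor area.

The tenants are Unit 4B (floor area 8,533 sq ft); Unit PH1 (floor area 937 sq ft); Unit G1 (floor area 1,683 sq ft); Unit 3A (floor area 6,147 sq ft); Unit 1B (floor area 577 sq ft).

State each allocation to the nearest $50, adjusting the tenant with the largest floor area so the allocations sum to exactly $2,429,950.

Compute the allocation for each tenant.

Unit 4B: $1,159,850; Unit PH1: $127,350; Unit G1: $228,750; Unit 3A: $835,550; Unit 1B: $78,450

Floor area total: 8,533 + 937 + 1,683 + 6,147 + 577 = 17,877.
Unrounded shares: Unit 4B 1,159,856.99; Unit PH1 127,362.71; Unit G1 228,763.54; Unit 3A 835,537.43; Unit 1B 78,429.33.
Rounded to nearest $50: Unit 4B $1,159,850; Unit PH1 $127,350; Unit G1 $228,750; Unit 3A $835,550; Unit 1B $78,450. Sum = $2,429,950.
Rounded total matches; no reconciliation needed.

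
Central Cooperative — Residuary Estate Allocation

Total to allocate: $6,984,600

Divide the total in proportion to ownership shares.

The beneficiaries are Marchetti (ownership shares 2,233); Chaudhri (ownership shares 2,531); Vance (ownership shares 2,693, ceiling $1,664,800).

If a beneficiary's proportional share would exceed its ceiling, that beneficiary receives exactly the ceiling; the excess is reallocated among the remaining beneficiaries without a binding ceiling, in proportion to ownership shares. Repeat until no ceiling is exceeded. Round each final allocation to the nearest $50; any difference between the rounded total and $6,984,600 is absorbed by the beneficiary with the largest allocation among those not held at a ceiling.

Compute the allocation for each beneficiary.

Ownership shares total: 7,457.
Pro-rata shares before constraints: Marchetti 2,091,539.73; Chaudhri 2,370,661.47; Vance 2,522,398.79.
Capped: Vance ($1,664,800); remaining pool $5,319,800 reallocated over remaining ownership shares 4,764.
Remaining shares: Marchetti 2,493,516.67 → $2,493,500; Chaudhri 2,826,283.33 → $2,826,300.

Marchetti: $2,493,500; Chaudhri: $2,826,300; Vance: $1,664,800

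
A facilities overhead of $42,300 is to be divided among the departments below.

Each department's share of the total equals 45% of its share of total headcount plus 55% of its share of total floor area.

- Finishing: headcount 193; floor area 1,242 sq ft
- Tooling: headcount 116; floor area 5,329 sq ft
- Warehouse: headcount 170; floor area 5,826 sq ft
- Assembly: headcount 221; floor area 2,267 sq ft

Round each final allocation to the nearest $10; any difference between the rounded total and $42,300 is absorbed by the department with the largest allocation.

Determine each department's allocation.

Finishing: $7,220 | Tooling: $11,610 | Warehouse: $13,860 | Assembly: $9,610

Totals — headcount 700, floor area 14,664.
Blended shares (45% headcount + 55% floor area): Finishing 0.1707; Tooling 0.2744; Warehouse 0.3278; Assembly 0.2271.
Pro-rata amounts: Finishing 7,218.70; Tooling 11,609.03; Warehouse 13,865.96; Assembly 9,606.30.
At nearest $10: Finishing $7,220; Tooling $11,610; Warehouse $13,870; Assembly $9,610. Sum = $42,310.
Difference $42,300 − $42,310 = −$10 applied to largest allocation (Warehouse): Warehouse becomes $13,860.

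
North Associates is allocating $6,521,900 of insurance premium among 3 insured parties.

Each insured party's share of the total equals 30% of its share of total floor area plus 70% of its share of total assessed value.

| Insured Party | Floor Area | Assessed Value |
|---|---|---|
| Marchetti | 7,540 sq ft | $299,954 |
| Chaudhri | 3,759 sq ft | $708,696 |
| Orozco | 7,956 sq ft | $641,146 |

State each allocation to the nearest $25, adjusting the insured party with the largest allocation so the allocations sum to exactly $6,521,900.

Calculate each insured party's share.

Totals — floor area 19,255, assessed value 1,649,796.
Composite weights (30% floor area + 70% assessed value): Marchetti 0.2447; Chaudhri 0.3593; Orozco 0.3960.
Raw shares: Marchetti 1,596,201.94; Chaudhri 2,343,075.35; Orozco 2,582,622.71.
After rounding ($25): Marchetti $1,596,200; Chaudhri $2,343,075; Orozco $2,582,625. Sum = $6,521,900.
Rounded total matches; no reconciliation needed.

Marchetti: $1,596,200 · Chaudhri: $2,343,075 · Orozco: $2,582,625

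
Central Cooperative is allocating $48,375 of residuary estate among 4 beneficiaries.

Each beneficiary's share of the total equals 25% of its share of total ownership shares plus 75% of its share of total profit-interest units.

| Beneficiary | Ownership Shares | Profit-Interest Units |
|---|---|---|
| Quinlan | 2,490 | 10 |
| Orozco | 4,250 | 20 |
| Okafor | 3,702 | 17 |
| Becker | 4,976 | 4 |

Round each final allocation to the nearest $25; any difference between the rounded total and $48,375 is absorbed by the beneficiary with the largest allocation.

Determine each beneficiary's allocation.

Ownership shares total 15,418; profit-interest units total 51.
Blended shares (25% ownership shares + 75% profit-interest units): Quinlan 0.1874; Orozco 0.3630; Okafor 0.3100; Becker 0.1395.
Pro-rata amounts: Quinlan 9,067.11; Orozco 17,561.61; Okafor 14,997.57; Becker 6,748.72.
At nearest $25: Quinlan $9,075; Orozco $17,550; Okafor $15,000; Becker $6,750. Sum = $48,375.
Sum already equals the total — no adjustment.

Quinlan: $9,075; Orozco: $17,550; Okafor: $15,000; Becker: $6,750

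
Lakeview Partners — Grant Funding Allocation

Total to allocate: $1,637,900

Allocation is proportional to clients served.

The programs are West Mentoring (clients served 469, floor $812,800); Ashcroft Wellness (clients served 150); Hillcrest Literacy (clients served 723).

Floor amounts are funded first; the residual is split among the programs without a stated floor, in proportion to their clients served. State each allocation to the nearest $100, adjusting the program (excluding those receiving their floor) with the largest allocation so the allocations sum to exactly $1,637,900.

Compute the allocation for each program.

West Mentoring: $812,800 · Ashcroft Wellness: $141,800 · Hillcrest Literacy: $683,300

Minimums first: West Mentoring $812,800. Balance $825,100.
Balance split over remaining clients served 873: Ashcroft Wellness 141,769.76 → $141,800; Hillcrest Literacy 683,330.24 → $683,300.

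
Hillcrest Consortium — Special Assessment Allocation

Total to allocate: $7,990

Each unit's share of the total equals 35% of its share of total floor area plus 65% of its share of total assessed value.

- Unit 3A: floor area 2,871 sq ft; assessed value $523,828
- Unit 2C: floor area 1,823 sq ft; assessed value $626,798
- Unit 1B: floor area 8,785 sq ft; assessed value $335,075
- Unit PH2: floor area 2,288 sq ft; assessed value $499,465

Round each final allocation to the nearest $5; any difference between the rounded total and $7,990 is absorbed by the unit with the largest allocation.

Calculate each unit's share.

Totals — floor area 15,767, assessed value 1,985,166.
Combined weights (35% floor area + 65% assessed value): Unit 3A 0.2352; Unit 2C 0.2457; Unit 1B 0.3047; Unit PH2 0.2143.
Unrounded shares: Unit 3A 1,879.63; Unit 2C 1,963.13; Unit 1B 2,434.75; Unit PH2 1,712.49.
After rounding ($5): Unit 3A $1,880; Unit 2C $1,965; Unit 1B $2,435; Unit PH2 $1,710. Sum = $7,990.
No rounding difference to absorb.

Unit 3A: $1,880 | Unit 2C: $1,965 | Unit 1B: $2,435 | Unit PH2: $1,710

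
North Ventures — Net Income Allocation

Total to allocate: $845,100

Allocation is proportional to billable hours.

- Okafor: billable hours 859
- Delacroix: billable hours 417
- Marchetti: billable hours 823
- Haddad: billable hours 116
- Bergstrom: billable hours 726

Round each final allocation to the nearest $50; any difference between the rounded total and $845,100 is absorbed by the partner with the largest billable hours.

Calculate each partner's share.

Okafor: $246,800 · Delacroix: $119,850 · Marchetti: $236,500 · Haddad: $33,350 · Bergstrom: $208,600

Combined billable hours = 2,941.
Proportional shares: Okafor 859/2,941 × $845,100 = 246,834.72; Delacroix 417/2,941 × $845,100 = 119,825.47; Marchetti 823/2,941 × $845,100 = 236,490.07; Haddad 116/2,941 × $845,100 = 33,332.74; Bergstrom 726/2,941 × $845,100 = 208,617.00.
At nearest $50: Okafor $246,850; Delacroix $119,850; Marchetti $236,500; Haddad $33,350; Bergstrom $208,600. Sum = $845,150.
Difference $845,100 − $845,150 = −$50 applied to largest billable hours (Okafor): Okafor becomes $246,800.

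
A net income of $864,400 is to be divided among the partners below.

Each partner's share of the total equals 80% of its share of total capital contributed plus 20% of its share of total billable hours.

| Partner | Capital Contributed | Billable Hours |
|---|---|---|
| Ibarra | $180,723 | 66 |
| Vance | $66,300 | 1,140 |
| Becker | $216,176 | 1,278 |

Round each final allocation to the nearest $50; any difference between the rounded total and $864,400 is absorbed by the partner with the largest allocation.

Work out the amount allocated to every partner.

Capital contributed total 463,199; billable hours total 2,484.
Blended shares (80% capital contributed + 20% billable hours): Ibarra 0.3174; Vance 0.2063; Becker 0.4763.
Proportional shares: Ibarra 274,398.78; Vance 178,321.79; Becker 411,679.42.
At nearest $50: Ibarra $274,400; Vance $178,300; Becker $411,700. Sum = $864,400.
Rounded total matches; no reconciliation needed.

Ibarra: $274,400; Vance: $178,300; Becker: $411,700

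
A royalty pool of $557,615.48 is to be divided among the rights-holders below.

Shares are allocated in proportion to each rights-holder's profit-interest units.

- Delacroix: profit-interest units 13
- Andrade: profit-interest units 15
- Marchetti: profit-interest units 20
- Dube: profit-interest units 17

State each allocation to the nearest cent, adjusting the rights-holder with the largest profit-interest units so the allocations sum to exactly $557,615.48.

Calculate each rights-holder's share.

Delacroix: $111,523.10 · Andrade: $128,680.50 · Marchetti: $171,573.99 · Dube: $145,837.89

Total profit-interest units = 13 + 15 + 20 + 17 = 65.
Pro-rata amounts: Delacroix 111,523.0960; Andrade 128,680.4954; Marchetti 171,573.9938; Dube 145,837.8948.
After rounding (cent): Delacroix $111,523.10; Andrade $128,680.50; Marchetti $171,573.99; Dube $145,837.89. Sum = $557,615.48.
Sum already equals the total — no adjustment.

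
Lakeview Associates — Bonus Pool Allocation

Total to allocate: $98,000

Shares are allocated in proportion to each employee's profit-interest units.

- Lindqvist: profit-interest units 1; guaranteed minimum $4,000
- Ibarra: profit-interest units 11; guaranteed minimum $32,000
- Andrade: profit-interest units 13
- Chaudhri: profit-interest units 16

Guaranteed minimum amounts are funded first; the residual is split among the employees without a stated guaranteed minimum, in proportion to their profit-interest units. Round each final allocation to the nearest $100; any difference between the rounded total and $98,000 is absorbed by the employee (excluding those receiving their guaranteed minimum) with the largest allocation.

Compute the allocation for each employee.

Lindqvist: $4,000 | Ibarra: $32,000 | Andrade: $27,800 | Chaudhri: $34,200

Fund the minimums — Lindqvist $4,000; Ibarra $32,000. Residual $62,000.
Residual split over remaining profit-interest units 29: Andrade 27,793.10 → $27,800; Chaudhri 34,206.90 → $34,200.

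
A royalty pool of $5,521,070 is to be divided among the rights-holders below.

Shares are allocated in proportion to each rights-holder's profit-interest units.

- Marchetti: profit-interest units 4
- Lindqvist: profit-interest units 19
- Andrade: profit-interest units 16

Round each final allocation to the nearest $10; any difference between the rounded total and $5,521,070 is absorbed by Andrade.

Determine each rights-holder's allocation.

Marchetti: $566,260; Lindqvist: $2,689,750; Andrade: $2,265,060

Total profit-interest units = 39.
Proportional shares: Marchetti 4/39 × $5,521,070 = 566,263.59; Lindqvist 19/39 × $5,521,070 = 2,689,752.05; Andrade 16/39 × $5,521,070 = 2,265,054.36.
At nearest $10: Marchetti $566,260; Lindqvist $2,689,750; Andrade $2,265,050. Sum = $5,521,060.
Difference $5,521,070 − $5,521,060 = +$10 applied to Andrade: Andrade becomes $2,265,060.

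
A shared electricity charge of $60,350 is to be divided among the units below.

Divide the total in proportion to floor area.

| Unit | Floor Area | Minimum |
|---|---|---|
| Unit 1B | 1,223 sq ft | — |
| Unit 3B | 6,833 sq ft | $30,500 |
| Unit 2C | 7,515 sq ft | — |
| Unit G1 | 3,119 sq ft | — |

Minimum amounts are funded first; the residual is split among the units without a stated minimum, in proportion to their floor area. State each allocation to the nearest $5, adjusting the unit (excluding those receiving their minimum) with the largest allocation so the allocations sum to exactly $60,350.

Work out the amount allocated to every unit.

Unit 1B: $3,080 | Unit 3B: $30,500 | Unit 2C: $18,920 | Unit G1: $7,850

Fund the minimums — Unit 3B $30,500. Remaining pool $29,850.
Remaining pool split over remaining floor area 11,857: Unit 1B 3,078.90 → $3,080; Unit 2C 18,919.01 → $18,920; Unit G1 7,852.08 → $7,850.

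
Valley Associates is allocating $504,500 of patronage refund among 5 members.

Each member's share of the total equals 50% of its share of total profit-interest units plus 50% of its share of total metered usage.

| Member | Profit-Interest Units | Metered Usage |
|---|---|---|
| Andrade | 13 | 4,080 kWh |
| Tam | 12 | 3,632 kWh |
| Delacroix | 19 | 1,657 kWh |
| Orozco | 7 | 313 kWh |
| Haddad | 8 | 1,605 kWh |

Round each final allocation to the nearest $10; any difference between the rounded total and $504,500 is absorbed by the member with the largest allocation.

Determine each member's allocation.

Andrade: $146,770 · Tam: $132,480 · Delacroix: $118,260 · Orozco: $36,920 · Haddad: $70,070

Profit-interest units total 59; metered usage total 11,287.
Composite weights (50% profit-interest units + 50% metered usage): Andrade 0.2909; Tam 0.2626; Delacroix 0.2344; Orozco 0.0732; Haddad 0.1389.
Pro-rata amounts: Andrade 146,763.29; Tam 132,475.63; Delacroix 118,264.88; Orozco 36,923.12; Haddad 70,073.09.
At nearest $10: Andrade $146,760; Tam $132,480; Delacroix $118,260; Orozco $36,920; Haddad $70,070. Sum = $504,490.
Difference $504,500 − $504,490 = +$10 applied to largest allocation (Andrade): Andrade becomes $146,770.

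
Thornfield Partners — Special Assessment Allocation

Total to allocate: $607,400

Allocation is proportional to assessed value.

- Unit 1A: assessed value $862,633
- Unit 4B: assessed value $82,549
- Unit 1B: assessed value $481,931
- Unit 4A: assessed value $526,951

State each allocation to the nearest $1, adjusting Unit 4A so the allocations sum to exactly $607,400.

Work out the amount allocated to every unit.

Unit 1A: $268,140 · Unit 4B: $25,659 · Unit 1B: $149,803 · Unit 4A: $163,798

Assessed value total: 1,954,064.
Proportional shares: Unit 1A 862,633/1,954,064 × $607,400 = 268,140.29; Unit 4B 82,549/1,954,064 × $607,400 = 25,659.48; Unit 1B 481,931/1,954,064 × $607,400 = 149,803.12; Unit 4A 526,951/1,954,064 × $607,400 = 163,797.11.
Rounded to nearest $1: Unit 1A $268,140; Unit 4B $25,659; Unit 1B $149,803; Unit 4A $163,797. Sum = $607,399.
Difference $607,400 − $607,399 = +$1 applied to Unit 4A: Unit 4A becomes $163,798.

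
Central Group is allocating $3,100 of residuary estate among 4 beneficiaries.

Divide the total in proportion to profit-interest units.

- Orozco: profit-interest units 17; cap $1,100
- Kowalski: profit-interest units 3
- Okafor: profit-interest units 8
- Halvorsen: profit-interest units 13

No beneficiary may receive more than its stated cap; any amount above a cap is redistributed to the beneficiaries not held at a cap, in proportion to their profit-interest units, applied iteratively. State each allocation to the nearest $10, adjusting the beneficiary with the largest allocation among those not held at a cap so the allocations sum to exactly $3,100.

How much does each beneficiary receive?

Orozco: $1,100 · Kowalski: $250 · Okafor: $670 · Halvorsen: $1,080

Combined profit-interest units = 41.
Pro-rata shares before constraints: Orozco 1,285.37; Kowalski 226.83; Okafor 604.88; Halvorsen 982.93.
Capped: Orozco ($1,100); balance $2,000 reallocated over remaining profit-interest units 24.
Shares after redistribution: Kowalski 250.00 → $250; Okafor 666.67 → $670; Halvorsen 1,083.33 → $1,080.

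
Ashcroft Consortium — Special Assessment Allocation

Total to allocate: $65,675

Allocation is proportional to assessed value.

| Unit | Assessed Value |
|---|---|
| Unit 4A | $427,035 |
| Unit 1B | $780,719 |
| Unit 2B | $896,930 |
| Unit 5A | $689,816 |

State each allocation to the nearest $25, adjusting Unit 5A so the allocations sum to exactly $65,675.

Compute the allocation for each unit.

Unit 4A: $10,025 | Unit 1B: $18,350 | Unit 2B: $21,075 | Unit 5A: $16,225

Combined assessed value = 2,794,500.
Unrounded shares: Unit 4A 427,035/2,794,500 × $65,675 = 10,035.97; Unit 1B 780,719/2,794,500 × $65,675 = 18,348.08; Unit 2B 896,930/2,794,500 × $65,675 = 21,079.22; Unit 5A 689,816/2,794,500 × $65,675 = 16,211.73.
At nearest $25: Unit 4A $10,025; Unit 1B $18,350; Unit 2B $21,075; Unit 5A $16,200. Sum = $65,650.
Difference $65,675 − $65,650 = +$25 applied to Unit 5A: Unit 5A becomes $16,225.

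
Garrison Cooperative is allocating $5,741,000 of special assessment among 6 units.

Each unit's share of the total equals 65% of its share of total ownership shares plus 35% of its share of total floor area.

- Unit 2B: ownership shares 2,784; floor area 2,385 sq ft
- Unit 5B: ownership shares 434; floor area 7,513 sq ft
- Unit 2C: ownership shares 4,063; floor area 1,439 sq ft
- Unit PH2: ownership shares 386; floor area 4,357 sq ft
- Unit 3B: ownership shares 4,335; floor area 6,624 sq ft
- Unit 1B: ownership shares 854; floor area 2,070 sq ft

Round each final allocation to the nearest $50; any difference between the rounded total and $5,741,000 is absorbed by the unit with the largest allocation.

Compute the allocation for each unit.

Unit 2B: $1,004,600 · Unit 5B: $745,000 · Unit 2C: $1,297,900 · Unit PH2: $471,000 · Unit 3B: $1,804,050 · Unit 1B: $418,450

Ownership shares total 12,856; floor area total 24,388.
Blended shares (65% ownership shares + 35% floor area): Unit 2B 0.1750; Unit 5B 0.1298; Unit 2C 0.2261; Unit PH2 0.0820; Unit 3B 0.3142; Unit 1B 0.0729.
Raw shares: Unit 2B 1,004,600.81; Unit 5B 744,978.17; Unit 2C 1,297,908.24; Unit PH2 471,019.67; Unit 3B 1,804,057.36; Unit 1B 418,435.74.
After rounding ($50): Unit 2B $1,004,600; Unit 5B $745,000; Unit 2C $1,297,900; Unit PH2 $471,000; Unit 3B $1,804,050; Unit 1B $418,450. Sum = $5,741,000.
No rounding difference to absorb.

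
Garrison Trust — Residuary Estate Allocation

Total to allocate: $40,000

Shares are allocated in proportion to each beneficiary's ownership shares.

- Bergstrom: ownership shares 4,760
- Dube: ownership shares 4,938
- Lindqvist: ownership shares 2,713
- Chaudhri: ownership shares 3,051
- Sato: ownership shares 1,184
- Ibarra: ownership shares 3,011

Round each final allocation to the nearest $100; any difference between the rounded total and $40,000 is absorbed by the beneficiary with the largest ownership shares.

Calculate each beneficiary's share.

Ownership shares total: 4,760 + 4,938 + 2,713 + 3,051 + 1,184 + 3,011 = 19,657.
Unrounded shares: Bergstrom 9,686.12; Dube 10,048.33; Lindqvist 5,520.68; Chaudhri 6,208.48; Sato 2,409.32; Ibarra 6,127.08.
After rounding ($100): Bergstrom $9,700; Dube $10,000; Lindqvist $5,500; Chaudhri $6,200; Sato $2,400; Ibarra $6,100. Sum = $39,900.
Difference $40,000 − $39,900 = +$100 applied to largest ownership shares (Dube): Dube becomes $10,100.

Bergstrom: $9,700; Dube: $10,100; Lindqvist: $5,500; Chaudhri: $6,200; Sato: $2,400; Ibarra: $6,100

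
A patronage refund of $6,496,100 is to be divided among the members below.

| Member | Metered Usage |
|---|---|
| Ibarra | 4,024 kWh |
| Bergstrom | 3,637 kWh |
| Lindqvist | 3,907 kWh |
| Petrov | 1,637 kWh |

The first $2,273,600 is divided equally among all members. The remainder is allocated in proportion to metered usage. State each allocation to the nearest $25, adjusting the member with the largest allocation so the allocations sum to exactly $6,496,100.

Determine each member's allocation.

Ibarra: $1,855,150 | Bergstrom: $1,731,375 | Lindqvist: $1,817,725 | Petrov: $1,091,850

$2,273,600 shared equally gives $568,400 per member.
Remainder $4,222,500 by metered usage (total 13,205): Ibarra 1,286,735.33 → $1,286,725; Bergstrom 1,162,986.18 → $1,162,975; Lindqvist 1,249,322.79 → $1,249,325; Petrov 523,455.70 → $523,450.
Rounding difference +$25 on remainder applied to Ibarra.
Totals: Ibarra $568,400 + $1,286,750 = $1,855,150; Bergstrom $568,400 + $1,162,975 = $1,731,375; Lindqvist $568,400 + $1,249,325 = $1,817,725; Petrov $568,400 + $523,450 = $1,091,850.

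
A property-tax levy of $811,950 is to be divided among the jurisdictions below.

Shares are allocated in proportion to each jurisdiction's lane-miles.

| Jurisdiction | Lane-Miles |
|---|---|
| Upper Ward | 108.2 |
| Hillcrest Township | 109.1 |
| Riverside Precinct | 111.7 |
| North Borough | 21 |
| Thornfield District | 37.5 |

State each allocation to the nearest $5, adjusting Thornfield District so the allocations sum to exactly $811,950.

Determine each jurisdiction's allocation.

Sum of lane-miles: 387.5.
Unrounded shares: Upper Ward 108.2/387.5 × $811,950 = 226,717.39; Hillcrest Township 109.1/387.5 × $811,950 = 228,603.21; Riverside Precinct 111.7/387.5 × $811,950 = 234,051.14; North Borough 21/387.5 × $811,950 = 44,002.45; Thornfield District 37.5/387.5 × $811,950 = 78,575.81.
After rounding ($5): Upper Ward $226,715; Hillcrest Township $228,605; Riverside Precinct $234,050; North Borough $44,000; Thornfield District $78,575. Sum = $811,945.
Difference $811,950 − $811,945 = +$5 applied to Thornfield District: Thornfield District becomes $78,580.

Upper Ward: $226,715; Hillcrest Township: $228,605; Riverside Precinct: $234,050; North Borough: $44,000; Thornfield District: $78,580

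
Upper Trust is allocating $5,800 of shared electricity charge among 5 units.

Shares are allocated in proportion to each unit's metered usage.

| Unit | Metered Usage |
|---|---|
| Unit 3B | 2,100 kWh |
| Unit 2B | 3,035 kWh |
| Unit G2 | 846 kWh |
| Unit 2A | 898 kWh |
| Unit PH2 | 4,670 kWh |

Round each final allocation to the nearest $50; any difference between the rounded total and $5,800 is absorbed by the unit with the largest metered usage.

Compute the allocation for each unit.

Unit 3B: $1,050 · Unit 2B: $1,500 · Unit G2: $400 · Unit 2A: $450 · Unit PH2: $2,400

Metered usage total: 11,549.
Raw shares: Unit 3B 2,100/11,549 × $5,800 = 1,054.64; Unit 2B 3,035/11,549 × $5,800 = 1,524.20; Unit G2 846/11,549 × $5,800 = 424.87; Unit 2A 898/11,549 × $5,800 = 450.98; Unit PH2 4,670/11,549 × $5,800 = 2,345.31.
Rounded to nearest $50: Unit 3B $1,050; Unit 2B $1,500; Unit G2 $400; Unit 2A $450; Unit PH2 $2,350. Sum = $5,750.
Difference $5,800 − $5,750 = +$50 applied to largest metered usage (Unit PH2): Unit PH2 becomes $2,400.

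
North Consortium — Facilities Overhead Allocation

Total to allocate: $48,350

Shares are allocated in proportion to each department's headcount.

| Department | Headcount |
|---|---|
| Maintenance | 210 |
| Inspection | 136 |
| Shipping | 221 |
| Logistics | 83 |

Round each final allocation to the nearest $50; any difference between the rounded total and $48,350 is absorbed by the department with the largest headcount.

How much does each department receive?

Maintenance: $15,600; Inspection: $10,100; Shipping: $16,500; Logistics: $6,150

Total headcount = 210 + 136 + 221 + 83 = 650.
Pro-rata amounts: Maintenance 15,620.77; Inspection 10,116.31; Shipping 16,439.00; Logistics 6,173.92.
Rounded to nearest $50: Maintenance $15,600; Inspection $10,100; Shipping $16,450; Logistics $6,150. Sum = $48,300.
Difference $48,350 − $48,300 = +$50 applied to largest headcount (Shipping): Shipping becomes $16,500.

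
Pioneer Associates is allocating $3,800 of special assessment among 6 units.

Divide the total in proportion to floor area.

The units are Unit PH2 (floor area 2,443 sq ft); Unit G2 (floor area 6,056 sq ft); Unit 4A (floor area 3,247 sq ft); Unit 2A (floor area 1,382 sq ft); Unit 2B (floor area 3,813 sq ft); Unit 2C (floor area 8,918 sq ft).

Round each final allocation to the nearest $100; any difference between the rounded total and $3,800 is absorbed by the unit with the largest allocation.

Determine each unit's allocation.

Total floor area = 25,859.
Proportional shares: Unit PH2 2,443/25,859 × $3,800 = 359.00; Unit G2 6,056/25,859 × $3,800 = 889.93; Unit 4A 3,247/25,859 × $3,800 = 477.15; Unit 2A 1,382/25,859 × $3,800 = 203.09; Unit 2B 3,813/25,859 × $3,800 = 560.32; Unit 2C 8,918/25,859 × $3,800 = 1,310.51.
At nearest $100: Unit PH2 $400; Unit G2 $900; Unit 4A $500; Unit 2A $200; Unit 2B $600; Unit 2C $1,300. Sum = $3,900.
Difference $3,800 − $3,900 = −$100 applied to largest allocation (Unit 2C): Unit 2C becomes $1,200.

Unit PH2: $400; Unit G2: $900; Unit 4A: $500; Unit 2A: $200; Unit 2B: $600; Unit 2C: $1,200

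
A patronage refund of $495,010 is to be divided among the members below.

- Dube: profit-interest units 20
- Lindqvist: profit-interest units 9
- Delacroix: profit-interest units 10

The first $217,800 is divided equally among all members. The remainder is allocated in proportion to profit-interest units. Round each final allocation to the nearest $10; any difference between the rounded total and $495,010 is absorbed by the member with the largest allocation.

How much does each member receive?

First tranche $217,800 split equally: $72,600 each.
Remainder $277,210 by profit-interest units (total 39): Dube 142,158.97 → $142,160; Lindqvist 63,971.54 → $63,970; Delacroix 71,079.49 → $71,080.
Totals: Dube $72,600 + $142,160 = $214,760; Lindqvist $72,600 + $63,970 = $136,570; Delacroix $72,600 + $71,080 = $143,680.

Dube: $214,760; Lindqvist: $136,570; Delacroix: $143,680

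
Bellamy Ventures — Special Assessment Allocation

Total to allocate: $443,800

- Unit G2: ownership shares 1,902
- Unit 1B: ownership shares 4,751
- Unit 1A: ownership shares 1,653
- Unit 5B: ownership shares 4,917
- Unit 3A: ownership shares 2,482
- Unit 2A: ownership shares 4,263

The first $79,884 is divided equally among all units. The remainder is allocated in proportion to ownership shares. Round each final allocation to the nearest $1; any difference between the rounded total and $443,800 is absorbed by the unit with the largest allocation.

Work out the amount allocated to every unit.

Equal tier: $79,884 ÷ 6 = $13,314 apiece.
Remainder $363,916 by ownership shares (total 19,968): Unit G2 34,663.87 → $34,664; Unit 1B 86,586.78 → $86,587; Unit 1A 30,125.86 → $30,126; Unit 5B 89,612.13 → $89,612; Unit 3A 45,234.35 → $45,234; Unit 2A 77,693.00 → $77,693.
Totals: Unit G2 $13,314 + $34,664 = $47,978; Unit 1B $13,314 + $86,587 = $99,901; Unit 1A $13,314 + $30,126 = $43,440; Unit 5B $13,314 + $89,612 = $102,926; Unit 3A $13,314 + $45,234 = $58,548; Unit 2A $13,314 + $77,693 = $91,007.

Unit G2: $47,978 · Unit 1B: $99,901 · Unit 1A: $43,440 · Unit 5B: $102,926 · Unit 3A: $58,548 · Unit 2A: $91,007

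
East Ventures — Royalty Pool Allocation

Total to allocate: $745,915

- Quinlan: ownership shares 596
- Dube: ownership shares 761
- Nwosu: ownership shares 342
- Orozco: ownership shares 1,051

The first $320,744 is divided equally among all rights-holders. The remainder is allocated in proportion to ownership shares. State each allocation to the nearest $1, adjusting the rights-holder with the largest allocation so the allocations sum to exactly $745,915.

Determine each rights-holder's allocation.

Quinlan: $172,332; Dube: $197,842; Nwosu: $133,062; Orozco: $242,679

$320,744 shared equally gives $80,186 per rights-holder.
Remainder $425,171 by ownership shares (total 2,750): Quinlan 92,146.15 → $92,146; Dube 117,656.41 → $117,656; Nwosu 52,875.81 → $52,876; Orozco 162,492.63 → $162,493.
Totals: Quinlan $80,186 + $92,146 = $172,332; Dube $80,186 + $117,656 = $197,842; Nwosu $80,186 + $52,876 = $133,062; Orozco $80,186 + $162,493 = $242,679.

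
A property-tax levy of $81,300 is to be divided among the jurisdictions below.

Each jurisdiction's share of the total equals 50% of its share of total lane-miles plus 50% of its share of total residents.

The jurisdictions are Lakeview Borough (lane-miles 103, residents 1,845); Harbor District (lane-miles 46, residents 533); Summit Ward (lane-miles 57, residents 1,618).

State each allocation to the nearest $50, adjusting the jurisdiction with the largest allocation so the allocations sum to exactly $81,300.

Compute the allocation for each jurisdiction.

Lakeview Borough: $39,100 | Harbor District: $14,500 | Summit Ward: $27,700

Lane-miles total 206; residents total 3,996.
Blended shares (50% lane-miles + 50% residents): Lakeview Borough 0.4809; Harbor District 0.1783; Summit Ward 0.3408.
Raw shares: Lakeview Borough 39,093.58; Harbor District 14,499.22; Summit Ward 27,707.20.
After rounding ($50): Lakeview Borough $39,100; Harbor District $14,500; Summit Ward $27,700. Sum = $81,300.
Sum already equals the total — no adjustment.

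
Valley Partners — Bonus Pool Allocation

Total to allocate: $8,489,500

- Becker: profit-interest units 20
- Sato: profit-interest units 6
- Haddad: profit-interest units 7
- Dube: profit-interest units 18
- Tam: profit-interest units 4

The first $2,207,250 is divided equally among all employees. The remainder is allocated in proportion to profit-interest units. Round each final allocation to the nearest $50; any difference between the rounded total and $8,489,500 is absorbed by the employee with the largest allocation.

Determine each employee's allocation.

Equal tier: $2,207,250 ÷ 5 = $441,450 apiece.
Remainder $6,282,250 by profit-interest units (total 55): Becker 2,284,454.55 → $2,284,450; Sato 685,336.36 → $685,350; Haddad 799,559.09 → $799,550; Dube 2,056,009.09 → $2,056,000; Tam 456,890.91 → $456,900.
Totals: Becker $441,450 + $2,284,450 = $2,725,900; Sato $441,450 + $685,350 = $1,126,800; Haddad $441,450 + $799,550 = $1,241,000; Dube $441,450 + $2,056,000 = $2,497,450; Tam $441,450 + $456,900 = $898,350.

Becker: $2,725,900 · Sato: $1,126,800 · Haddad: $1,241,000 · Dube: $2,497,450 · Tam: $898,350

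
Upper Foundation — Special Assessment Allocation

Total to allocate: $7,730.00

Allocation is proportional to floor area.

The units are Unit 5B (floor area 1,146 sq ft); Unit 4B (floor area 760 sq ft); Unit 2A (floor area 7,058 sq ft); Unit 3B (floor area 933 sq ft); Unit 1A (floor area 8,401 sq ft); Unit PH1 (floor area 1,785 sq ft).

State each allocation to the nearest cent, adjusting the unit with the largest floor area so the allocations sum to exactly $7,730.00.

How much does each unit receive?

Unit 5B: $441.10; Unit 4B: $292.53; Unit 2A: $2,716.64; Unit 3B: $359.11; Unit 1A: $3,233.57; Unit PH1: $687.05

Combined floor area = 1,146 + 760 + 7,058 + 933 + 8,401 + 1,785 = 20,083.
Pro-rata amounts: Unit 5B 441.0984; Unit 4B 292.5260; Unit 2A 2,716.6429; Unit 3B 359.1142; Unit 1A 3,233.5672; Unit PH1 687.0512.
At nearest cent: Unit 5B $441.10; Unit 4B $292.53; Unit 2A $2,716.64; Unit 3B $359.11; Unit 1A $3,233.57; Unit PH1 $687.05. Sum = $7,730.00.
Rounded total matches; no reconciliation needed.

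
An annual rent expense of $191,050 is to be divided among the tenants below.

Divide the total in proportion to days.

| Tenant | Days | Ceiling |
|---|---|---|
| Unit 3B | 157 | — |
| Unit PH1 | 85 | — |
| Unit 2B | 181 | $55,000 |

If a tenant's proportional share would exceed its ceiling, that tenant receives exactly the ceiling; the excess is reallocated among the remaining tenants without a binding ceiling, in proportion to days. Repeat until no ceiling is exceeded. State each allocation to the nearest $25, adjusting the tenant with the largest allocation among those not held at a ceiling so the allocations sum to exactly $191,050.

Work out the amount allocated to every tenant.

Combined days = 423.
Proportional shares (ignoring caps): Unit 3B 70,909.81; Unit PH1 38,390.66; Unit 2B 81,749.53.
Capped: Unit 2B ($55,000); remaining pool $136,050 reallocated over remaining days 242.
Redistributed shares: Unit 3B 88,263.84 → $88,275; Unit PH1 47,786.16 → $47,775.

Unit 3B: $88,275 · Unit PH1: $47,775 · Unit 2B: $55,000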